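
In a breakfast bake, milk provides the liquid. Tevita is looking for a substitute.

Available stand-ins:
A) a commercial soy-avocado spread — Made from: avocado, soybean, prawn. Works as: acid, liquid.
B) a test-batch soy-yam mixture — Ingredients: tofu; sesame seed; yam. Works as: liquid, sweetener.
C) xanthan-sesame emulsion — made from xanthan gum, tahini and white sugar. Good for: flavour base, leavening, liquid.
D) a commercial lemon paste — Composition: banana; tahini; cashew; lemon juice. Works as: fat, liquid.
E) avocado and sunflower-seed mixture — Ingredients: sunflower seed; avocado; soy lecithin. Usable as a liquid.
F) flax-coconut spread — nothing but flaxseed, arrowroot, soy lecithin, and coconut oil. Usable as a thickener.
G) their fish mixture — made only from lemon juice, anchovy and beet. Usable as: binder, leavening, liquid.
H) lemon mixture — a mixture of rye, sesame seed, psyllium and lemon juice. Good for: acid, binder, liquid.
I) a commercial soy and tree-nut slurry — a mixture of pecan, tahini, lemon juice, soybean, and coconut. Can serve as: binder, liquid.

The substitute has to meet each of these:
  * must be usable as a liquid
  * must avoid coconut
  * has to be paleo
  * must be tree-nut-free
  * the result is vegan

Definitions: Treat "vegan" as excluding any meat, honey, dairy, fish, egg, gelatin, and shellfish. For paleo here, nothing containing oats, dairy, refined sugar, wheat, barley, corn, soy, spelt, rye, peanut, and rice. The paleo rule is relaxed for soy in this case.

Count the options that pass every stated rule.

A: has prawn, so not vegan — no
B: soy is permitted under the paleo carve-out; nothing else excluded — OK
C: has white sugar, so not paleo — reject
D: has cashew, so not tree-nut-free — reject
E: soy is permitted under the paleo carve-out; nothing else excluded — keep
F: not usable as a liquid; has coconut oil, so not coconut-free — out
G: has anchovy, so not vegan — out
H: has rye, so not paleo — no
I: has pecan, so not tree-nut-free; has coconut, so not coconut-free — reject

2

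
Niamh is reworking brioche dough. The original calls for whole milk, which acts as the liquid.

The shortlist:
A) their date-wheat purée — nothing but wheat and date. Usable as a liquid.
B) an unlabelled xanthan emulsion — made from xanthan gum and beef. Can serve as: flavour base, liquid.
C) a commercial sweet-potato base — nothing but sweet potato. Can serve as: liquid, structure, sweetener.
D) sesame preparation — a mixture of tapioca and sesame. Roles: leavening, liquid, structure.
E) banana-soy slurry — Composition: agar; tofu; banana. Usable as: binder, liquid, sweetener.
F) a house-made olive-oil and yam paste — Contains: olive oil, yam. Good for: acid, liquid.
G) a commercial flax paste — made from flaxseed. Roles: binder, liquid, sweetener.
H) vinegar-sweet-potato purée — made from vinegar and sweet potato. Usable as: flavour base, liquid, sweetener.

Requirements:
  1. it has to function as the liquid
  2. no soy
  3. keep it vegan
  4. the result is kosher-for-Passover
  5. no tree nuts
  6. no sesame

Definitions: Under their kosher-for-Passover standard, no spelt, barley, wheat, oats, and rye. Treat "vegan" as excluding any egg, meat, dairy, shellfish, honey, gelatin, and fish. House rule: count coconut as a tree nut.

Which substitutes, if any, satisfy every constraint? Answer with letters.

A: has wheat, so not kosher-for-Passover — out
B: has beef, so not vegan — no
C: only sweet potato; none excluded — OK
D: has sesame, so not sesame-free — out
E: has tofu, so not soy-free — out
F: every rule checks out — OK
G: every rule checks out — keep
H: no sesame, tree-nut-free — valid

C, F, G, H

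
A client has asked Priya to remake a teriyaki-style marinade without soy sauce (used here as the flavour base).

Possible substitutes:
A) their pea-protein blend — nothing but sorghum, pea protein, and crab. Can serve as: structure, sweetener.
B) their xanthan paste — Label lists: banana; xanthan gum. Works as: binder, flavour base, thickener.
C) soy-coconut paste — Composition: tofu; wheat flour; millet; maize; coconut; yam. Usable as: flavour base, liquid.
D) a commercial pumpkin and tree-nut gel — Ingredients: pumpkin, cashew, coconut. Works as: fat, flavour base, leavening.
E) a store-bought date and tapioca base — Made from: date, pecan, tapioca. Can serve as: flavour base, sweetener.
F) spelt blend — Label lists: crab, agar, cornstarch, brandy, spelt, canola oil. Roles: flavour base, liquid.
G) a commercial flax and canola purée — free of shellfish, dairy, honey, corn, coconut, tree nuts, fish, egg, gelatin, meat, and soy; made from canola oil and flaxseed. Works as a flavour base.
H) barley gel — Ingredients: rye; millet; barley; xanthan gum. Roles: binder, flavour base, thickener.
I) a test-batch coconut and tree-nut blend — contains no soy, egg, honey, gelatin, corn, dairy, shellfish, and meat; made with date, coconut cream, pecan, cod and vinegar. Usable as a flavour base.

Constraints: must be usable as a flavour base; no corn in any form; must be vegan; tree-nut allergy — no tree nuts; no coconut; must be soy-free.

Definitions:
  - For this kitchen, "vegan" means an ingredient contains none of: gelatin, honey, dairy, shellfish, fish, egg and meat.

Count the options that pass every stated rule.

3

A: not usable as a flavour base; has crab, so not vegan — reject
B: no soy, no coconut — OK
C: has tofu, so not soy-free; has coconut, so not coconut-free (and 1 more) — out
D: has coconut, so not coconut-free; has cashew, so not tree-nut-free — reject
E: has pecan, so not tree-nut-free — reject
F: has crab, so not vegan; has cornstarch, so not corn-free — out
G: works as a flavour base, no soy, vegan — OK
H: nothing on the exclusion list — keep
I: has cod, so not vegan; has coconut cream, so not coconut-free (and 1 more) — no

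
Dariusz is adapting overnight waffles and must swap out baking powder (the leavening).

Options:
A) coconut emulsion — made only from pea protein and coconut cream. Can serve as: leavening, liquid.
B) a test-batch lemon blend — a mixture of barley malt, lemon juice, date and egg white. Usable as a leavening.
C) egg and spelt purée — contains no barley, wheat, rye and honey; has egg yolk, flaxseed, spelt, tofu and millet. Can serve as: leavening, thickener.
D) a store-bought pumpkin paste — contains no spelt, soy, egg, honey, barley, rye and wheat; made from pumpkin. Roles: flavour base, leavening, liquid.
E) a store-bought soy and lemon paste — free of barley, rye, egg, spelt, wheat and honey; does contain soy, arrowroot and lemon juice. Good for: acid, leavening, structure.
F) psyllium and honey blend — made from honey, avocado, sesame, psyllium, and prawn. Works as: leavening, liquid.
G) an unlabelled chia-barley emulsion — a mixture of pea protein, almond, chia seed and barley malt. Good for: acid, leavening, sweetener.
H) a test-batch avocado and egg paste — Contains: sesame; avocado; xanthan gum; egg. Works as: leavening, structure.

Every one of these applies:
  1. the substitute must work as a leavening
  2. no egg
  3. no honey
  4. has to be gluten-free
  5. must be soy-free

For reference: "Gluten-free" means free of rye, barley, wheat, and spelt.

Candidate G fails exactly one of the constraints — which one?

gluten-free

usable as a leavening: satisfied
gluten-free: has barley malt — fails
egg-free: satisfied
soy-free: satisfied
honey-free: satisfied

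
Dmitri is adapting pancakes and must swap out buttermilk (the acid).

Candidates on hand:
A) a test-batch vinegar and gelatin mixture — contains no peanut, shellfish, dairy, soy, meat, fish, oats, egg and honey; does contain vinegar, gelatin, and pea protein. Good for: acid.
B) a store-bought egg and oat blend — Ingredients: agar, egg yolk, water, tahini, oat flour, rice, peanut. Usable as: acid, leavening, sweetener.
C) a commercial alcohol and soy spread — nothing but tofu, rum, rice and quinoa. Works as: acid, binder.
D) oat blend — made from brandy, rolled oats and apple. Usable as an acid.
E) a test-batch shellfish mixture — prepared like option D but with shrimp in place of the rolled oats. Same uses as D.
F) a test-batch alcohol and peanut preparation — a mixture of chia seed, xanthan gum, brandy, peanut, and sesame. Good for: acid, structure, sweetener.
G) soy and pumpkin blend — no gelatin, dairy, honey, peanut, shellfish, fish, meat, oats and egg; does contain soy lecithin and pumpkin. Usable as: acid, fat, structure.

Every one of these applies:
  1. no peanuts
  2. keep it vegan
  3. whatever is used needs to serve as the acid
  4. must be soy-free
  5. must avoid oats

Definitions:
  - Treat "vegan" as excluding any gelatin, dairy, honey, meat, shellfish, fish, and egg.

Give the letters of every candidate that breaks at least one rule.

A: has gelatin, so not vegan — out
B: has egg yolk, so not vegan; has peanut, so not peanut-free (and 1 more) — reject
C: has tofu, so not soy-free — no
D: has rolled oats, so not oat-free — reject
E: has shrimp, so not vegan — no
F: has peanut, so not peanut-free — reject
G: has soy lecithin, so not soy-free — out

A, B, C, D, E, F, G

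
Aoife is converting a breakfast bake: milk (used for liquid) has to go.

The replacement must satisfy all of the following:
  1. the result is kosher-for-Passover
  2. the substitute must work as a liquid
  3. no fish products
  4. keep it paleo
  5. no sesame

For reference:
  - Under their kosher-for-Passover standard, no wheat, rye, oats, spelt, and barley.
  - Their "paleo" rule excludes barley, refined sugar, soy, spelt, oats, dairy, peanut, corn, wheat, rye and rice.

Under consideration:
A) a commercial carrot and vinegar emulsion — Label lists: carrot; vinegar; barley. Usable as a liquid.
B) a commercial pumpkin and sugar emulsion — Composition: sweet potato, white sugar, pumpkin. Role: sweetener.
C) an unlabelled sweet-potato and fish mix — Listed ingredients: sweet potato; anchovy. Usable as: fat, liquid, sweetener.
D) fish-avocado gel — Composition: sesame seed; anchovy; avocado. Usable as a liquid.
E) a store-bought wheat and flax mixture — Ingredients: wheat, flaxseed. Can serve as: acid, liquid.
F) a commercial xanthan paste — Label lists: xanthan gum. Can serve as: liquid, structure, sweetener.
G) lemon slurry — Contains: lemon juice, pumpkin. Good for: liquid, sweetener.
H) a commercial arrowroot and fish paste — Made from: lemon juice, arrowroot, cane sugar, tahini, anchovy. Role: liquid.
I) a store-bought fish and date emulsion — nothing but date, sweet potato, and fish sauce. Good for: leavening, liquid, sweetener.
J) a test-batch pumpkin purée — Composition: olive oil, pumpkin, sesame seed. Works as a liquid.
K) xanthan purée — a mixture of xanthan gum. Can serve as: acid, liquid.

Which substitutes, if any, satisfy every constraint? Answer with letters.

F, G, K

A: has barley, so not kosher-for-Passover; has barley, so not paleo — no
B: not usable as a liquid; has white sugar, so not paleo — out
C: has anchovy, so not fish-free — no
D: has anchovy, so not fish-free; has sesame seed, so not sesame-free — out
E: has wheat, so not kosher-for-Passover; has wheat, so not paleo — out
F: all constraints satisfied — OK
G: only lemon juice and pumpkin; none excluded — OK
H: has cane sugar, so not paleo; has anchovy, so not fish-free (and 1 more) — reject
I: has fish sauce, so not fish-free — no
J: has sesame seed, so not sesame-free — out
K: only xanthan gum; none excluded — OK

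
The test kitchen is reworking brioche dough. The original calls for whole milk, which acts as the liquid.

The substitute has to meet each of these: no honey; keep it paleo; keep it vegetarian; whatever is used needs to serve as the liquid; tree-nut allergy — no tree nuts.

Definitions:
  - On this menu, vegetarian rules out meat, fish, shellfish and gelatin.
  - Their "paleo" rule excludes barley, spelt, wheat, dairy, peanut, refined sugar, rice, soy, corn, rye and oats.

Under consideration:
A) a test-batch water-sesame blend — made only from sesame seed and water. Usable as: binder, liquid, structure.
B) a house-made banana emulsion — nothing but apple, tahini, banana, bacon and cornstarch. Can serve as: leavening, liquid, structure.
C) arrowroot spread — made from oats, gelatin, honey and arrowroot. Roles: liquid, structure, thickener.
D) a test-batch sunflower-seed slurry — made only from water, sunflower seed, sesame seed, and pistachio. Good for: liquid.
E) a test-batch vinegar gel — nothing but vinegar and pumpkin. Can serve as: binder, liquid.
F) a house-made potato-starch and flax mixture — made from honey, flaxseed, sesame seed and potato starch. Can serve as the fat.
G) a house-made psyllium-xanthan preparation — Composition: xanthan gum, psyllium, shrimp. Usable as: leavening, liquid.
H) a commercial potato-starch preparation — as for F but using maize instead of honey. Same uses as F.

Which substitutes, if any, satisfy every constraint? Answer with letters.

A: no tree nuts, paleo — OK
B: has bacon, so not vegetarian; has cornstarch, so not paleo — no
C: has gelatin, so not vegetarian; has oats, so not paleo (and 1 more) — no
D: has pistachio, so not tree-nut-free — out
E: paleo, no tree nuts — valid
F: not usable as a liquid; has honey, so not honey-free — no
G: has shrimp, so not vegetarian — reject
H: not usable as a liquid; has maize, so not paleo — out

A, E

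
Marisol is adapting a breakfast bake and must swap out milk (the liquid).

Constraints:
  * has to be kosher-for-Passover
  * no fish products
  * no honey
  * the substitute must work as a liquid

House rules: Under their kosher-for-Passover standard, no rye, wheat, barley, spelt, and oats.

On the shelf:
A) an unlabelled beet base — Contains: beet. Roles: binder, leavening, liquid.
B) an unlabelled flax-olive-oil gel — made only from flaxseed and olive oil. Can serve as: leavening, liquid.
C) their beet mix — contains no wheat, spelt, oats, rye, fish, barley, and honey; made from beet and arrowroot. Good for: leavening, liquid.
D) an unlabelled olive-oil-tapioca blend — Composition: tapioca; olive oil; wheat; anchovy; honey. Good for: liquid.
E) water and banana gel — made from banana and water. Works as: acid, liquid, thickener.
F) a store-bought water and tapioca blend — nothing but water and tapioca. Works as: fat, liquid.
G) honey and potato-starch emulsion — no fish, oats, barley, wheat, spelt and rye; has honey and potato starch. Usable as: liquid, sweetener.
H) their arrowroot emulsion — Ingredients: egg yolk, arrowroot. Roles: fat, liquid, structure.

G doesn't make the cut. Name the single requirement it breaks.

honey-free

usable as a liquid: satisfied
kosher-for-Passover: satisfied
honey-free: has honey — fails
fish-free: satisfied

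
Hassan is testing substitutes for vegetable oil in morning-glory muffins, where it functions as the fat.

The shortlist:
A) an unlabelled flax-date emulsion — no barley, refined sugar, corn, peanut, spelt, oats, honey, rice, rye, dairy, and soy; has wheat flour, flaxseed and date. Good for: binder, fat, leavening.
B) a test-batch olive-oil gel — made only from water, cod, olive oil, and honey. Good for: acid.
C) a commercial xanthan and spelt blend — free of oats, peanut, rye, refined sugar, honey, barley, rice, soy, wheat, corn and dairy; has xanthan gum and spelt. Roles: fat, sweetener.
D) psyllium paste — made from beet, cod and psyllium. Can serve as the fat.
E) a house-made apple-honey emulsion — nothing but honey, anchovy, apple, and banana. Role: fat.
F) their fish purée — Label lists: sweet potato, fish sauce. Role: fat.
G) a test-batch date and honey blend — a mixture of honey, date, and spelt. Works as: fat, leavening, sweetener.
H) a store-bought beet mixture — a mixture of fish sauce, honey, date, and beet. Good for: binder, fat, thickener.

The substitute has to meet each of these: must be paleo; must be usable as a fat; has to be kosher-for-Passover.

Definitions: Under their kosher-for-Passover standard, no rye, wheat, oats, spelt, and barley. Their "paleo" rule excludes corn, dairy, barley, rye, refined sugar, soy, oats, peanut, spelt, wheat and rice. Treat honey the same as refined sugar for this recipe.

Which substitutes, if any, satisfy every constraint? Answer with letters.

D, F

A: has wheat flour, so not kosher-for-Passover; has wheat flour, so not paleo — out
B: not usable as a fat; has honey, so not paleo — out
C: has spelt, so not kosher-for-Passover; has spelt, so not paleo — no
D: only cod, psyllium and beet; none excluded — keep
E: has honey, so not paleo — no
F: only fish sauce and sweet potato; none excluded — valid
G: has spelt, so not kosher-for-Passover; has honey, so not paleo — out
H: has honey, so not paleo — reject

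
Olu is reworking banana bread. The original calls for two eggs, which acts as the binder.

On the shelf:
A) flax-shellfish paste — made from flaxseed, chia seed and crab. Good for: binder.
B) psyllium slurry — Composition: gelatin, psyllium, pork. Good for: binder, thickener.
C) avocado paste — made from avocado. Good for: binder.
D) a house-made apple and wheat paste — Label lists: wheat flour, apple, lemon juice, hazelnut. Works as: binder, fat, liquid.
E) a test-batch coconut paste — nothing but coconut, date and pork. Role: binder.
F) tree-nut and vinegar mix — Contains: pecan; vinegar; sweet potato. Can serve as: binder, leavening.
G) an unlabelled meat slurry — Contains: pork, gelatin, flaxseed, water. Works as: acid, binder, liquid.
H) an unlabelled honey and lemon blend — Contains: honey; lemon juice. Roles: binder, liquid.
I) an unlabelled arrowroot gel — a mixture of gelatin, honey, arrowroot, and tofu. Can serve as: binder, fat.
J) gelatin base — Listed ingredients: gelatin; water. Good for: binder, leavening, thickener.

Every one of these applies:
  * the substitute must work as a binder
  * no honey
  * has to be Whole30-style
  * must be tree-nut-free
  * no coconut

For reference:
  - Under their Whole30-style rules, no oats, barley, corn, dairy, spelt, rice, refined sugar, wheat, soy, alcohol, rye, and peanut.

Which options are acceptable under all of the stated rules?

A, B, C, G, J

A: works as a binder, Whole30-style, no coconut — keep
B: only gelatin, pork, and psyllium; none excluded — OK
C: only avocado; none excluded — keep
D: has wheat flour, so not Whole30-style; has hazelnut, so not tree-nut-free — reject
E: has coconut, so not coconut-free — reject
F: has pecan, so not tree-nut-free — reject
G: works as a binder, no coconut, no honey — valid
H: has honey, so not honey-free — no
I: has tofu, so not Whole30-style; has honey, so not honey-free — reject
J: all constraints satisfied — OK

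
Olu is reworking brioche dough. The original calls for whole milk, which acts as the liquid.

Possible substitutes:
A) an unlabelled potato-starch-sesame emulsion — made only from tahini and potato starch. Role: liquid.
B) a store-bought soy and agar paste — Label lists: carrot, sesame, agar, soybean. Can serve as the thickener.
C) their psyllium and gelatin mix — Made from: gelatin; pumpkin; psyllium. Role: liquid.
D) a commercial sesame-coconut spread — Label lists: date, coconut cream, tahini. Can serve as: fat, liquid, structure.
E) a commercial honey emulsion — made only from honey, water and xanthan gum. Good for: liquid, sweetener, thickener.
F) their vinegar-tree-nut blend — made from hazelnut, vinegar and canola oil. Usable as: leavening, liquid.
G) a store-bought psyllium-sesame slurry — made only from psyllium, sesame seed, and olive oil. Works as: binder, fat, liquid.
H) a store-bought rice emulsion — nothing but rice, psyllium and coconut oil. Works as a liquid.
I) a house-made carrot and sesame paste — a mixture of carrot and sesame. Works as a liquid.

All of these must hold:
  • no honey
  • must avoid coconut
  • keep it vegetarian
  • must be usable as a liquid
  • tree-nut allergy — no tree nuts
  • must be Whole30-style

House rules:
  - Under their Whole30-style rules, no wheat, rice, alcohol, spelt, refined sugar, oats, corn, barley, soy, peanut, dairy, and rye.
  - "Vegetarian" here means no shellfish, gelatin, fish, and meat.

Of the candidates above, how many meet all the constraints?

A: works as a liquid, vegetarian, no honey — valid
B: not usable as a liquid; has soybean, so not Whole30-style — out
C: has gelatin, so not vegetarian — no
D: has coconut cream, so not coconut-free — out
E: has honey, so not honey-free — out
F: has hazelnut, so not tree-nut-free — out
G: works as a liquid, Whole30-style, no coconut — OK
H: has rice, so not Whole30-style; has coconut oil, so not coconut-free — reject
I: nothing on the exclusion list — OK

3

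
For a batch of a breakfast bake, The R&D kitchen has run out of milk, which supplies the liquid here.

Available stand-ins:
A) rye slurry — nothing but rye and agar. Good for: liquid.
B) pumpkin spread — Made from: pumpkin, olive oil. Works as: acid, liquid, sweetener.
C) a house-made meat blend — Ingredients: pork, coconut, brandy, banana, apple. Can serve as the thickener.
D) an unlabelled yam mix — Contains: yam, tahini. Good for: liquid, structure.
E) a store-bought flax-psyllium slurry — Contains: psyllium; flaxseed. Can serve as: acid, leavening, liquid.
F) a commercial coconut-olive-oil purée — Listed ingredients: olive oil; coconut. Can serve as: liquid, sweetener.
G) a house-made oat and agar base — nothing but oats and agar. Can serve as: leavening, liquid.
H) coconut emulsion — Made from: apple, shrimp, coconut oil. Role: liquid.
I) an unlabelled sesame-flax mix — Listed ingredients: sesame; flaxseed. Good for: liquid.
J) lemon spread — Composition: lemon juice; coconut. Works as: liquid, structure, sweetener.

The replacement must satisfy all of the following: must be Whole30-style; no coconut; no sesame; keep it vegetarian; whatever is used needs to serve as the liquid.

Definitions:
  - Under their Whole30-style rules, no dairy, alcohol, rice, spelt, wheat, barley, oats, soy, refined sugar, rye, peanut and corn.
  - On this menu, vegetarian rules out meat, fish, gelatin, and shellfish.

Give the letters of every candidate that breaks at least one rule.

A, C, D, F, G, H, I, J

A: has rye, so not Whole30-style — no
B: vegetarian, no sesame — OK
C: not usable as a liquid; has brandy, so not Whole30-style (and 2 more) — reject
D: has tahini, so not sesame-free — out
E: works as a liquid, vegetarian, no coconut — valid
F: has coconut, so not coconut-free — out
G: has oats, so not Whole30-style — reject
H: has shrimp, so not vegetarian; has coconut oil, so not coconut-free — out
I: has sesame, so not sesame-free — no
J: has coconut, so not coconut-free — out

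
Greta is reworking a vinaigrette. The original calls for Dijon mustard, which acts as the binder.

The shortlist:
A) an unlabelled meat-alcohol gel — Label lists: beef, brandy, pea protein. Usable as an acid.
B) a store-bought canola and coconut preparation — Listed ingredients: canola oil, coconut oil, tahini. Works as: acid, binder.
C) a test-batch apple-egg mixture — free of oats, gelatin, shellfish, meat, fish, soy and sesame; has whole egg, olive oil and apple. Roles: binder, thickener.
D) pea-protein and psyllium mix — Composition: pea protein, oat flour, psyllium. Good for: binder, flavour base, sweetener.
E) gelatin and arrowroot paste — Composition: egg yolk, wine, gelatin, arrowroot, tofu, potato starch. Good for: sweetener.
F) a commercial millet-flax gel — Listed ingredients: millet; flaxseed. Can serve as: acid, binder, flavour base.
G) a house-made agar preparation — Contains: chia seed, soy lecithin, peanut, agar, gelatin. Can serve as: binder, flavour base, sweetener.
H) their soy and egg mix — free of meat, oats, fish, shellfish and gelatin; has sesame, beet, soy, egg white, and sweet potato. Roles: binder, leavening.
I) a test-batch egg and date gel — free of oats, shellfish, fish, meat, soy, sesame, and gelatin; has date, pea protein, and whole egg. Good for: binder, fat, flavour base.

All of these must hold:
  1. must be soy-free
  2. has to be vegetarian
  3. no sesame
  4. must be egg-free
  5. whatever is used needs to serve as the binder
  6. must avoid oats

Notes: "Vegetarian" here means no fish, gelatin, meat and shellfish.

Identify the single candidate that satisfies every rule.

F

A: not usable as a binder; has beef, so not vegetarian — out
B: has tahini, so not sesame-free — no
C: has whole egg, so not egg-free — out
D: has oat flour, so not oat-free — reject
E: not usable as a binder; has gelatin, so not vegetarian (and 2 more) — out
F: only flaxseed and millet; none excluded — valid
G: has gelatin, so not vegetarian; has soy lecithin, so not soy-free — reject
H: has sesame, so not sesame-free; has egg white, so not egg-free (and 1 more) — no
I: has whole egg, so not egg-free — out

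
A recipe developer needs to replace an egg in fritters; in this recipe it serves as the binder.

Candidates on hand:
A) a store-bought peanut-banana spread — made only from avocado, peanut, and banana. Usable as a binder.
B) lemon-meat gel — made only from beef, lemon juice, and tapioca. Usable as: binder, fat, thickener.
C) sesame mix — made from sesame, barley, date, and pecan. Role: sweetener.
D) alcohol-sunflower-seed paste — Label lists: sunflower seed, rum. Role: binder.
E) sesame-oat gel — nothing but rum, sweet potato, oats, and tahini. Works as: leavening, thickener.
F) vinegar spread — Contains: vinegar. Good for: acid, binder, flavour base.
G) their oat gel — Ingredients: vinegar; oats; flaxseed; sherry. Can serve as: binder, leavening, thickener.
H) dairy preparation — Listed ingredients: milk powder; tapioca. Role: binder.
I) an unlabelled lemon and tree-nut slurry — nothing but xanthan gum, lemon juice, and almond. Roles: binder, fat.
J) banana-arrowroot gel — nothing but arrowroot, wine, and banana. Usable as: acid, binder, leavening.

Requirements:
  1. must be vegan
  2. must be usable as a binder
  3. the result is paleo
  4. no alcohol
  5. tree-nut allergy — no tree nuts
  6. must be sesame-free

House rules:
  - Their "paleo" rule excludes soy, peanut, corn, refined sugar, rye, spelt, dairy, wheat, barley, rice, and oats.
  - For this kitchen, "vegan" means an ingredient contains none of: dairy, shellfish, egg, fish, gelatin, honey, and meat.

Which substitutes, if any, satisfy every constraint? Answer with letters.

F

A: has peanut, so not paleo — reject
B: has beef, so not vegan — reject
C: not usable as a binder; has barley, so not paleo (and 2 more) — no
D: has rum, so not alcohol-free — reject
E: not usable as a binder; has oats, so not paleo (and 2 more) — out
F: works as a binder, no alcohol, vegan — valid
G: has oats, so not paleo; has sherry, so not alcohol-free — out
H: has milk powder, so not paleo; has milk powder, so not vegan — reject
I: has almond, so not tree-nut-free — out
J: has wine, so not alcohol-free — no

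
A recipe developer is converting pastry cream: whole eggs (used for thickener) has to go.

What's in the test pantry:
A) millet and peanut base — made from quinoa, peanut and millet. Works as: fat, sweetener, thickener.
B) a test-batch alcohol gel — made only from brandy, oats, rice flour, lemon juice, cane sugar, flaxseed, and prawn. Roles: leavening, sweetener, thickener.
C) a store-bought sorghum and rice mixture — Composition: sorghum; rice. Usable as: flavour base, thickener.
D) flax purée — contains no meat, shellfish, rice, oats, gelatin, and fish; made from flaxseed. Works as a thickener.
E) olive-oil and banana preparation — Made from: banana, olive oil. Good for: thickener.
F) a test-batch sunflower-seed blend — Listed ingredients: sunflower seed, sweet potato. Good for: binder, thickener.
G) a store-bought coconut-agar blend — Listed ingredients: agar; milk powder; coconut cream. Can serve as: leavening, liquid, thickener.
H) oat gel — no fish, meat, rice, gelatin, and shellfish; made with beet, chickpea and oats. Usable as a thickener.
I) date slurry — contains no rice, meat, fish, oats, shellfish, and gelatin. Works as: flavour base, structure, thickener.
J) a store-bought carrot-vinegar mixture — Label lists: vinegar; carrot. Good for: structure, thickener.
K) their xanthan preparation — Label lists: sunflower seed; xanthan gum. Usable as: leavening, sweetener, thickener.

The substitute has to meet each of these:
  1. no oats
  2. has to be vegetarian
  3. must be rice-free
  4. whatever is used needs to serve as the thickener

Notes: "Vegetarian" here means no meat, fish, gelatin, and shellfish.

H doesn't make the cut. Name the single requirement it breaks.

usable as a thickener: satisfied
vegetarian: satisfied
rice-free: satisfied
oat-free: has oats — fails

oat-free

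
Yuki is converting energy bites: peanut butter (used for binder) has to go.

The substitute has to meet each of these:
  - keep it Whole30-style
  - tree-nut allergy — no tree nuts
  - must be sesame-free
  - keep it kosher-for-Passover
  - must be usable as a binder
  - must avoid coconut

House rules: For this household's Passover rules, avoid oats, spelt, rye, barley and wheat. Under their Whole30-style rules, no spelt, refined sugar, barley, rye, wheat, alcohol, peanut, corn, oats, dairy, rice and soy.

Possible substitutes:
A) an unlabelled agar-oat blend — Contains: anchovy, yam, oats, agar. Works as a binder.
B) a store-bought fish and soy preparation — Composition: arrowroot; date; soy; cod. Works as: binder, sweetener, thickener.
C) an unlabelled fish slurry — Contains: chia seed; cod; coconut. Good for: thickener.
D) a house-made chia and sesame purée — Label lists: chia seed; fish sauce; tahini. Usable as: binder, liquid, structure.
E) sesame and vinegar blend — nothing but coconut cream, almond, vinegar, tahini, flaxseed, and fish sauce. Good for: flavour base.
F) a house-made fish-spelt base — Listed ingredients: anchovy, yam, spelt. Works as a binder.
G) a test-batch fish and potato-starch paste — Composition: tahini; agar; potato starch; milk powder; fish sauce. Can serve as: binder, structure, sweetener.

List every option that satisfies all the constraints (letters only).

A: has oats, so not kosher-for-Passover; has oats, so not Whole30-style — reject
B: has soy, so not Whole30-style — no
C: not usable as a binder; has coconut, so not coconut-free — no
D: has tahini, so not sesame-free — reject
E: not usable as a binder; has coconut cream, so not coconut-free (and 2 more) — out
F: has spelt, so not kosher-for-Passover; has spelt, so not Whole30-style — reject
G: has milk powder, so not Whole30-style; has tahini, so not sesame-free — reject

none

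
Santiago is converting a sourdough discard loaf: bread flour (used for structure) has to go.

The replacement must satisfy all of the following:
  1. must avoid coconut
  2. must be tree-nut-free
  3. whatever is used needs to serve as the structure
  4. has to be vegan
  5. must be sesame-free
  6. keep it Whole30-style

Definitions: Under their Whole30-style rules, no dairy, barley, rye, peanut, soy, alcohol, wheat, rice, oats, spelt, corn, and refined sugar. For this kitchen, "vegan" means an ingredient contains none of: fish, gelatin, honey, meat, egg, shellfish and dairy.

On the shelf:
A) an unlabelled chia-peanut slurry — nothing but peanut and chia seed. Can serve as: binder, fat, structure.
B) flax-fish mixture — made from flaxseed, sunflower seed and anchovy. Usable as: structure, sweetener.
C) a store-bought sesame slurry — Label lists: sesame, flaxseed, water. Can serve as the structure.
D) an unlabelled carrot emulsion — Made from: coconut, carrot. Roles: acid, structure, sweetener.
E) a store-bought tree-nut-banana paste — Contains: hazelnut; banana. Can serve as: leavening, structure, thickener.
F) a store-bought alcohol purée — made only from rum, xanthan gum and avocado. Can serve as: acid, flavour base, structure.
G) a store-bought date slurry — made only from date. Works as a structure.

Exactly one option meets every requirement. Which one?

G

A: has peanut, so not Whole30-style — out
B: has anchovy, so not vegan — no
C: has sesame, so not sesame-free — reject
D: has coconut, so not coconut-free — no
E: has hazelnut, so not tree-nut-free — out
F: has rum, so not Whole30-style — out
G: works as a structure, Whole30-style, no tree nuts — keep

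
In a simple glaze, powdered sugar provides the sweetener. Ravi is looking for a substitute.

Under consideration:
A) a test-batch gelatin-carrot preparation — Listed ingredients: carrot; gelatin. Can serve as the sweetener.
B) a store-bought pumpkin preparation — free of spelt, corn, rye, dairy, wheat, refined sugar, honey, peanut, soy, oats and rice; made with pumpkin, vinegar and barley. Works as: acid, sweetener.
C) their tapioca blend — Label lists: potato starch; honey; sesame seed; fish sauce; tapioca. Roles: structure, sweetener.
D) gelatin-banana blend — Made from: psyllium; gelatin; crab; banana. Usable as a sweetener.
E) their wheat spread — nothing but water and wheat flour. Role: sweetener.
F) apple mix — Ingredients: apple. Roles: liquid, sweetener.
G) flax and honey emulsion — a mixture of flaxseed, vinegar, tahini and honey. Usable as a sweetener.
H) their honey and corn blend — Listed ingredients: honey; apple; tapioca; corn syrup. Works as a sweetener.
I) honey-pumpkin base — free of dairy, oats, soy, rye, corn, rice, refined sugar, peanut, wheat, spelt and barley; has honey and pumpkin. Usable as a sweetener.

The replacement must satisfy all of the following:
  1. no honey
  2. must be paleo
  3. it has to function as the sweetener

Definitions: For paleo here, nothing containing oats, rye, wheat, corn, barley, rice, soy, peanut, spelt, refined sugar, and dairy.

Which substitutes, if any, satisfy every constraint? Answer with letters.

A: nothing on the exclusion list — valid
B: has barley, so not paleo — no
C: has honey, so not honey-free — no
D: gelatin and crab etc. — none of it excluded — valid
E: has wheat flour, so not paleo — reject
F: only apple; none excluded — OK
G: has honey, so not honey-free — no
H: has corn syrup, so not paleo; has honey, so not honey-free — no
I: has honey, so not honey-free — reject

A, D, F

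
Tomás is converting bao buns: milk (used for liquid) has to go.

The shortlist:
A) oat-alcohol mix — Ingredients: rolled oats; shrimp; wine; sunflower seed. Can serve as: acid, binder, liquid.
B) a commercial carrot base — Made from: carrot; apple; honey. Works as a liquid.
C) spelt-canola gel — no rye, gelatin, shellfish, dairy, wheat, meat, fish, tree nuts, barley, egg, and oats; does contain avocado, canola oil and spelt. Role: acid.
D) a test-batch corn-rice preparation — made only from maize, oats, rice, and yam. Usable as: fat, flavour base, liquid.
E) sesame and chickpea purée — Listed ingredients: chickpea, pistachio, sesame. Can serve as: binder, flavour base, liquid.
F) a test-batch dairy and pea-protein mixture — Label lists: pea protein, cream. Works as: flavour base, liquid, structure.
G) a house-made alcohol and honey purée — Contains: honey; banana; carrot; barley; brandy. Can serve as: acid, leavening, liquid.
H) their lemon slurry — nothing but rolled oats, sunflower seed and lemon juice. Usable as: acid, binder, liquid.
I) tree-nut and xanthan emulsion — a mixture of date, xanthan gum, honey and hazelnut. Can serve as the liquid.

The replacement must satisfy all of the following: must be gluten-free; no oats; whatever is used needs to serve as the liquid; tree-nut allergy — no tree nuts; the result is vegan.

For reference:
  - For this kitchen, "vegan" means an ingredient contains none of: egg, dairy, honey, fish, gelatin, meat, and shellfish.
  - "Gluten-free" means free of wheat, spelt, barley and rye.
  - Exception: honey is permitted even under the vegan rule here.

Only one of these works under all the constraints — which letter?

B

A: has shrimp, so not vegan; has rolled oats, so not oat-free — reject
B: honey is permitted under the vegan carve-out; nothing else excluded — keep
C: not usable as a liquid; has spelt, so not gluten-free — reject
D: has oats, so not oat-free — no
E: has pistachio, so not tree-nut-free — out
F: has cream, so not vegan — no
G: has barley, so not gluten-free — reject
H: has rolled oats, so not oat-free — no
I: has hazelnut, so not tree-nut-free — reject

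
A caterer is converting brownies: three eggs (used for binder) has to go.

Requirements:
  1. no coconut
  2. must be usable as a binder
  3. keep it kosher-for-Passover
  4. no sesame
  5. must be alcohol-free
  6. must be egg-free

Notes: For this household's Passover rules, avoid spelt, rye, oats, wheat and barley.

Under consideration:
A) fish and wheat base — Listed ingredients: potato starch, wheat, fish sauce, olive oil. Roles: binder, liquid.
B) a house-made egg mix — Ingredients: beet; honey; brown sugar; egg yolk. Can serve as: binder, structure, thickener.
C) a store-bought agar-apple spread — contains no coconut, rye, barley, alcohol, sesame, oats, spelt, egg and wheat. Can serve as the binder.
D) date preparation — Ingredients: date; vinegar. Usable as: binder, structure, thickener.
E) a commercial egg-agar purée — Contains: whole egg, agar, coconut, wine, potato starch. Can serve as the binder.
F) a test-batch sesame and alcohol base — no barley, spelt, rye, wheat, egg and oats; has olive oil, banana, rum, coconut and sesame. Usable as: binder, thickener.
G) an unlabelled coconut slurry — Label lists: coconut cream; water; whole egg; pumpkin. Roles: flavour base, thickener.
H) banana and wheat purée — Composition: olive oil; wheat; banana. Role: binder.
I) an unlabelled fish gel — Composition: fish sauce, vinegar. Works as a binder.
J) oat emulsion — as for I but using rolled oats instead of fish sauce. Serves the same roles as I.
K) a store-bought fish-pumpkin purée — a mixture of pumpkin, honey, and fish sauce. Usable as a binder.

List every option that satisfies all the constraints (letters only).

C, D, I, K

A: has wheat, so not kosher-for-Passover — no
B: has egg yolk, so not egg-free — reject
C: no egg, no sesame — keep
D: nothing on the exclusion list — valid
E: has whole egg, so not egg-free; has wine, so not alcohol-free (and 1 more) — no
F: has rum, so not alcohol-free; has sesame, so not sesame-free (and 1 more) — out
G: not usable as a binder; has whole egg, so not egg-free (and 1 more) — no
H: has wheat, so not kosher-for-Passover — out
I: all constraints satisfied — valid
J: has rolled oats, so not kosher-for-Passover — reject
K: works as a binder, no alcohol, no sesame — keep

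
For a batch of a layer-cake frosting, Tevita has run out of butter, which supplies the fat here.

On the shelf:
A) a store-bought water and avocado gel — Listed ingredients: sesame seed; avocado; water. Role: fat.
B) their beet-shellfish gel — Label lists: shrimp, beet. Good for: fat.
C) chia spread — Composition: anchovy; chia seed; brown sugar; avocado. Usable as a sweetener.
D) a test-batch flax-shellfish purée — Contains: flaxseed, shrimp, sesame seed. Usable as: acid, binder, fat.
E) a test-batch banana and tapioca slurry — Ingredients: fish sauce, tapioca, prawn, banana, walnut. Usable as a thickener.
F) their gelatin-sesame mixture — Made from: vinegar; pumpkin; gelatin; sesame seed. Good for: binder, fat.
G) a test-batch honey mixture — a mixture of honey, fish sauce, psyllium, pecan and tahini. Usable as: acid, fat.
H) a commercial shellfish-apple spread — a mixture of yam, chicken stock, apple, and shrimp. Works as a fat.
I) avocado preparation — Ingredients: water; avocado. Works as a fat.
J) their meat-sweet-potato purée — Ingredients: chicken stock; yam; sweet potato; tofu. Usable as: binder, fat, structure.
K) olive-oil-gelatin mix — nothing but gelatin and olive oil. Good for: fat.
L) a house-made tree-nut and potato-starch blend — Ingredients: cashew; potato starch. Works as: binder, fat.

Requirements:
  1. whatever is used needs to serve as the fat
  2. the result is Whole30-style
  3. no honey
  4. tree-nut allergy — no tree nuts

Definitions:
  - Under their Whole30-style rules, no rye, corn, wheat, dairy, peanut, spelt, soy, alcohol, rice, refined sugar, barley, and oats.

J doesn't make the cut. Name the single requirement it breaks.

Whole30-style

usable as a fat: satisfied
Whole30-style: has tofu — fails
tree-nut-free: satisfied
honey-free: satisfied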